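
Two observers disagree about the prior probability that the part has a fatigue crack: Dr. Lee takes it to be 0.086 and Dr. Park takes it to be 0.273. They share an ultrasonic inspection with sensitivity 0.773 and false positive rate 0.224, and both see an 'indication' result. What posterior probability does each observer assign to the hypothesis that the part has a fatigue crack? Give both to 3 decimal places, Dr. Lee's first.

P('+'|H) = 0.773, P('+'|¬H) = 0.224.
Dr. Lee: numerator 0.773·0.086 = 0.066478; evidence = 0.066478+0.224·0.914 = 0.27121; posterior = 0.245.
Dr. Park: numerator 0.773·0.273 = 0.21103; evidence = 0.21103+0.224·0.727 = 0.37388; posterior = 0.564.

Dr. Lee: 0.245; Dr. Park: 0.564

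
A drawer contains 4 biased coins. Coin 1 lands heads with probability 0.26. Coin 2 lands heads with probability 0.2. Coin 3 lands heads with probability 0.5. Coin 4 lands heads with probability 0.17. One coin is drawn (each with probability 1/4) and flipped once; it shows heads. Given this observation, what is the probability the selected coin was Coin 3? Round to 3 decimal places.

Posterior probability ≈ 0.442

P(heads|C1) = 0.26; P(heads|C2) = 0.2; P(heads|C3) = 0.5; P(heads|C4) = 0.17.
Prior × likelihood for each source: 0.25·0.26=0.06500, 0.25·0.2=0.05000, 0.25·0.5=0.1250, 0.25·0.17=0.04250. Summing gives P(heads) = 0.28250.
P(Coin 3 | heads) = 0.1250 / 0.28250 = 0.442.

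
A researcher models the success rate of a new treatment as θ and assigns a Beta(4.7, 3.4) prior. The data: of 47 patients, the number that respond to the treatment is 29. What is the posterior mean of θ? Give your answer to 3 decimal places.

Posterior mean ≈ 0.612

The binomial likelihood is conjugate to the Beta prior: with 29 successes and 18 failures, the posterior is Beta(4.7+29, 3.4+18) = Beta(33.7, 21.4).
E[θ | data] = 33.7/(33.7+21.4) = 0.612.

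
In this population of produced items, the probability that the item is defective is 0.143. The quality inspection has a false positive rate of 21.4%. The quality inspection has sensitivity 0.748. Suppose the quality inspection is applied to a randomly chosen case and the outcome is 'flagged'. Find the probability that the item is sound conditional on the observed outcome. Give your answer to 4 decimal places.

Let H be the event that the item is defective. P(H) = 0.143, so P(¬H) = 0.857. With E the 'flagged' result, P(E|H) = 0.748 and P(E|¬H) = 0.214.
P(E) = 0.748·0.143 + 0.214·0.857 = 0.10696 + 0.18340 = 0.29036.
By Bayes' theorem, P(H|E) = 0.10696 / 0.29036 = 0.3684. Hence P(¬H|E) = 1 − 0.3684 = 0.6316.

P(¬H | E) ≈ 0.6316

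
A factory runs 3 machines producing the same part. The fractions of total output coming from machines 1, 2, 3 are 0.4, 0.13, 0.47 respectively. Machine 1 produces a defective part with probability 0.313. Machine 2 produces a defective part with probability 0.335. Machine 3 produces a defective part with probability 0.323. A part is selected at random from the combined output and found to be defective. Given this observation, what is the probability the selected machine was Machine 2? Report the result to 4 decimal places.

P(defective|M1) = 0.313; P(defective|M2) = 0.335; P(defective|M3) = 0.323.
Prior × likelihood for each source: 0.4·0.313=0.1252, 0.13·0.335=0.04355, 0.47·0.323=0.1518. Summing gives P(defective) = 0.32056.
P(Machine 2 | defective) = 0.04355 / 0.32056 = 0.1359.

Posterior probability ≈ 0.1359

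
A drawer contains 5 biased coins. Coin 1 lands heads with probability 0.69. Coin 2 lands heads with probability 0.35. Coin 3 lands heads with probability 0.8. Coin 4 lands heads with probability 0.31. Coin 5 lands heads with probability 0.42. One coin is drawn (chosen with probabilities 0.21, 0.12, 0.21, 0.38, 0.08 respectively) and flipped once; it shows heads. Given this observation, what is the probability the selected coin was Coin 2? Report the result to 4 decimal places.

P(heads|C1) = 0.69; P(heads|C2) = 0.35; P(heads|C3) = 0.8; P(heads|C4) = 0.31; P(heads|C5) = 0.42.
Prior × likelihood for each source: 0.21·0.69=0.1449, 0.12·0.35=0.04200, 0.21·0.8=0.1680, 0.38·0.31=0.1178, 0.08·0.42=0.03360. Summing gives P(heads) = 0.50630.
P(Coin 2 | heads) = 0.04200 / 0.50630 = 0.0830.

Posterior probability ≈ 0.0830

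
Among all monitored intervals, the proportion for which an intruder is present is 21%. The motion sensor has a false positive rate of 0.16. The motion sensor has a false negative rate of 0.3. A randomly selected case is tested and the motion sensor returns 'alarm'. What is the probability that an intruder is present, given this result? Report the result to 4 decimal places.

P(H | E) ≈ 0.5377

Let H be the event that an intruder is present. P(H) = 0.21, so P(¬H) = 0.79. With E the 'alarm' result, P(E|H) = 0.7 and P(E|¬H) = 0.16.
P(E) = 0.7·0.21 + 0.16·0.79 = 0.14700 + 0.12640 = 0.27340.
By Bayes' theorem, P(H|E) = 0.14700 / 0.27340 = 0.5377.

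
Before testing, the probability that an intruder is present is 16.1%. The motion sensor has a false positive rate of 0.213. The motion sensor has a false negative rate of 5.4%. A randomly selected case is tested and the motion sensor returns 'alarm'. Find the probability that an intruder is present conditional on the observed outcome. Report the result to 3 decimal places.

Let H be the event that an intruder is present. P(H) = 0.161, so P(¬H) = 0.839. With E the 'alarm' result, P(E|H) = 0.946 and P(E|¬H) = 0.213.
P(E) = 0.946·0.161 + 0.213·0.839 = 0.15231 + 0.17871 = 0.33101.
By Bayes' theorem, P(H|E) = 0.15231 / 0.33101 = 0.460.

P(H | E) ≈ 0.460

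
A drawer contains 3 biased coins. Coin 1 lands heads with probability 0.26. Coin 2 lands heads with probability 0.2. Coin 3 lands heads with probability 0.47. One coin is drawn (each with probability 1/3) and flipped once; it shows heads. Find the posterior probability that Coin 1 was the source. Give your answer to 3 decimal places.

Posterior probability ≈ 0.280

Tabulate prior·likelihood by source: [1] prior 0.333333, lik 0.26, product 0.08667; [2] prior 0.333333, lik 0.2, product 0.06667; [3] prior 0.333333, lik 0.47, product 0.1567.
Normalizing constant = 0.31000; the posterior for Coin 1 is its product over the sum, 0.08667/0.31000 = 0.280.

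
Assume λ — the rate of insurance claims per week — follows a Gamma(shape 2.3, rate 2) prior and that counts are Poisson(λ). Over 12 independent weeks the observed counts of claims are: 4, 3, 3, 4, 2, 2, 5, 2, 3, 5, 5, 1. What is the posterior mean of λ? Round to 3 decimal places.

Posterior mean ≈ 2.950

The Poisson likelihood adds the total count to the shape and the number of exposure periods to the rate. Here ∑xᵢ = 39 and n = 12, so shape 2.3→41.3 and rate 2→14.
E[λ | data] = 41.3/14 = 2.950.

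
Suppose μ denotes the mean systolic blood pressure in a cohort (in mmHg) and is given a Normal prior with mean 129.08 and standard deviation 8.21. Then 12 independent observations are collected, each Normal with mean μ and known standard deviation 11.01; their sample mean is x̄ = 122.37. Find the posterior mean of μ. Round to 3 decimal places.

Prior precision 1/τ₀² = 1/8.21² = 0.0148359; data precision n/σ² = 12/11.01² = 0.0989935.
Posterior precision = 0.0148359 + 0.0989935 = 0.113829.
Posterior mean = (0.0148359·129.08 + 0.0989935·122.37) / 0.113829 = 123.245.

Posterior mean ≈ 123.245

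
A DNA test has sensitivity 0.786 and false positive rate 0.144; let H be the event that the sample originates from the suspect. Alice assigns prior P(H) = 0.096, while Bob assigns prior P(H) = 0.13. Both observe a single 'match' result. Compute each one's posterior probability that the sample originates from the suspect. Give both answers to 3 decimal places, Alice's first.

The likelihood ratio for a 'match' result is 0.786/0.144 = 5.4583.
Alice: prior odds 0.096/0.904 = 0.10619; posterior odds 0.57965; posterior probability 0.367.
Bob: prior odds 0.13/0.87 = 0.14943; posterior odds 0.81561; posterior probability 0.449.

Alice: 0.367; Bob: 0.449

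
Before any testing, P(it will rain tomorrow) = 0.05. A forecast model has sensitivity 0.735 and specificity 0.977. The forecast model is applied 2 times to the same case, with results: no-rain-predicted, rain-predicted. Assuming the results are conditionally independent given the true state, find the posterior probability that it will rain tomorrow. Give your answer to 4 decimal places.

Posterior P(H) ≈ 0.3133

With H the event that it will rain tomorrow, the joint likelihood of the observed sequence is P(data|H) = 0.265·0.735 = 0.19478 and P(data|¬H) = 0.977·0.023 = 0.022471.
Bayes: P(H|data) = 0.05·0.19478 / (0.05·0.19478 + 0.95·0.022471) = 0.0097388/0.031086 = 0.3133.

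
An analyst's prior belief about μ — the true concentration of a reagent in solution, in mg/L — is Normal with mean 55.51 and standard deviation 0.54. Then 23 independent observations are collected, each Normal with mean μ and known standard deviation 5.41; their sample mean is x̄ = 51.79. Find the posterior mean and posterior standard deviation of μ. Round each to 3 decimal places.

Posterior mean ≈ 54.816; posterior SD ≈ 0.487

With known σ, the Normal prior is conjugate. Weight on the data is w = (n/σ²)/(n/σ² + 1/τ₀²) = 0.785839/(0.785839+3.42936) = 0.18643.
Posterior mean = w·x̄ + (1−w)·μ₀ = 0.18643·51.79 + 0.81357·55.51 = 54.816. Posterior variance = 1/(0.785839+3.42936) = 0.237237, so SD = 0.487.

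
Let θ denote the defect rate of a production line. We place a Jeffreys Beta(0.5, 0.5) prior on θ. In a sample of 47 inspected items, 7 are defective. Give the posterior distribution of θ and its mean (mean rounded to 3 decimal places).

Posterior: Beta(7.5, 40.5); mean ≈ 0.156

Observing 7 successes and 40 failures updates Beta(0.5, 0.5) by adding the success and failure counts to the two shape parameters: α = 0.5+7 = 7.5, β = 0.5+40 = 40.5.
Posterior mean = α/(α+β) = 7.5/48 = 0.156.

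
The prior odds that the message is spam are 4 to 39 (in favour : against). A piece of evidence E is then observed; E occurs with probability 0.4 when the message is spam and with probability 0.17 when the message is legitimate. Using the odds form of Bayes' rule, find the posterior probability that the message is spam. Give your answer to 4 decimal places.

Prior odds = 4/39 = 0.10256. In log-odds, ln(0.10256) = -2.2773.
Add log likelihood ratio: ln(2.3529) = 0.85567.
Posterior log-odds = -1.4216, so posterior odds = exp(-1.4216) = 0.24133. Converting, P(H|E) = 0.24133/1.2413 = 0.1944.

Posterior probability ≈ 0.1944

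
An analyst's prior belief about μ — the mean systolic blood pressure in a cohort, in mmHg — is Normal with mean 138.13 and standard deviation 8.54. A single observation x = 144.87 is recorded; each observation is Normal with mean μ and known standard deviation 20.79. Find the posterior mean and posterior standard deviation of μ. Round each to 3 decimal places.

Posterior mean ≈ 139.103; posterior SD ≈ 7.900

With known σ, the Normal prior is conjugate. Weight on the data is w = (n/σ²)/(n/σ² + 1/τ₀²) = 0.00231361/(0.00231361+0.0137115) = 0.14437.
Posterior mean = w·x̄ + (1−w)·μ₀ = 0.14437·144.87 + 0.85563·138.13 = 139.103. Posterior variance = 1/(0.00231361+0.0137115) = 62.4021, so SD = 7.900.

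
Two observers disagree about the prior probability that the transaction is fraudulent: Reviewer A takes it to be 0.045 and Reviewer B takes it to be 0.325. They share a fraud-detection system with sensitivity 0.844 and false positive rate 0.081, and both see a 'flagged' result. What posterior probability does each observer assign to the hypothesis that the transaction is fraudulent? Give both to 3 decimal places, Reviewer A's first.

Reviewer A: 0.329; Reviewer B: 0.834

P('+'|H) = 0.844, P('+'|¬H) = 0.081.
Reviewer A: numerator 0.844·0.045 = 0.037980; evidence = 0.037980+0.081·0.955 = 0.11533; posterior = 0.329.
Reviewer B: numerator 0.844·0.325 = 0.27430; evidence = 0.27430+0.081·0.675 = 0.32898; posterior = 0.834.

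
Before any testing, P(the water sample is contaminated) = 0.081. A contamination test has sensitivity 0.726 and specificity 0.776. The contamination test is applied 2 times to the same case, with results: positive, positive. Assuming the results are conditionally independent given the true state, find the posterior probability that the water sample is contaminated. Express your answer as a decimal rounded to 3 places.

Let H be the event that the water sample is contaminated; start with P(H) = 0.081. P('positive'|H) = 0.726, P('positive'|¬H) = 0.224.
Update on result 1 ('positive'): P(H) ← 0.726·0.0810 / (0.726·0.0810 + 0.224·0.9190) = 0.058806/0.26466 = 0.2222.
Update on result 2 ('positive'): P(H) ← 0.726·0.2222 / (0.726·0.2222 + 0.224·0.7778) = 0.16131/0.33554 = 0.4808.

Posterior P(H) ≈ 0.481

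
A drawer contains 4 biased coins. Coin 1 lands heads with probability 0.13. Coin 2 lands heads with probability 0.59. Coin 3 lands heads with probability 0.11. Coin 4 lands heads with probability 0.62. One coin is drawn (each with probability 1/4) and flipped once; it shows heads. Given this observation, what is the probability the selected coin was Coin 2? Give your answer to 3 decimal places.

Posterior probability ≈ 0.407

P(heads|C1) = 0.13; P(heads|C2) = 0.59; P(heads|C3) = 0.11; P(heads|C4) = 0.62.
Prior × likelihood for each source: 0.25·0.13=0.03250, 0.25·0.59=0.1475, 0.25·0.11=0.02750, 0.25·0.62=0.1550. Summing gives P(heads) = 0.36250.
P(Coin 2 | heads) = 0.1475 / 0.36250 = 0.407.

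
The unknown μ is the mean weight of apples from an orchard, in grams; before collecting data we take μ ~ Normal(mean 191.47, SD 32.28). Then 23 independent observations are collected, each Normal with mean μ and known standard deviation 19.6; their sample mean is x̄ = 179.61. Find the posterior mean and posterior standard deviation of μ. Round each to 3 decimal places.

Posterior mean ≈ 179.797; posterior SD ≈ 4.055

Prior precision 1/τ₀² = 1/32.28² = 0.00095969; data precision n/σ² = 23/19.6² = 0.0598709.
Posterior precision = 0.00095969 + 0.0598709 = 0.0608306, giving posterior SD = 1/√0.0608306 = 4.055.
Posterior mean = (0.00095969·191.47 + 0.0598709·179.61) / 0.0608306 = 179.797.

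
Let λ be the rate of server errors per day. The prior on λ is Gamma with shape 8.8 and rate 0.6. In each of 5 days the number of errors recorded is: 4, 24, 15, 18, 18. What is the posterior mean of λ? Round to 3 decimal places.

Total count ∑xᵢ = 79 over n = 5 days.
Gamma is conjugate to the Poisson likelihood: posterior is Gamma(shape = 8.8+79 = 87.8, rate = 0.6+5 = 5.6).
Posterior mean = shape/rate = 87.8/5.6 = 15.679.

Posterior mean ≈ 15.679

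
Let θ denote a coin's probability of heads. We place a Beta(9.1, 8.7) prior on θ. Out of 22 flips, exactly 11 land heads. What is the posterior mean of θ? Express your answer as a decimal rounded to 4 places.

The binomial likelihood is conjugate to the Beta prior: with 11 successes and 11 failures, the posterior is Beta(9.1+11, 8.7+11) = Beta(20.1, 19.7).
Posterior mean = α/(α+β) = 20.1/39.8 = 0.5050.

Posterior mean ≈ 0.5050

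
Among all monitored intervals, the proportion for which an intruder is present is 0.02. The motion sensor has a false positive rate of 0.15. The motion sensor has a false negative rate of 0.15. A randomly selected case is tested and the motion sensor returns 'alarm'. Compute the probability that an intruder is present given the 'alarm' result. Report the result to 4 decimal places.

P(H | E) ≈ 0.1037

Write H for 'an intruder is present'. Prior odds H:¬H = 0.02/0.98 = 0.020408. For the 'alarm' outcome, the likelihood ratio is 0.85/0.15 = 5.6667.
Posterior odds = 0.020408 × 5.6667 = 0.11565, so P(H|E) = 0.11565/(1+0.11565) = 0.1037.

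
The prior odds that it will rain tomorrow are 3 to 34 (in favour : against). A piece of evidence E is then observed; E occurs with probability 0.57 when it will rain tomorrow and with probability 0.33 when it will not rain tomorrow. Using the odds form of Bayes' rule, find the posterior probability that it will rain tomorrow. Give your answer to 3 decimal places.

Posterior probability ≈ 0.132

Prior odds = 3/34 = 0.088235. In log-odds, ln(0.088235) = -2.4277.
Add log likelihood ratio: ln(1.7273) = 0.54654.
Posterior log-odds = -1.8812, so posterior odds = exp(-1.8812) = 0.15241. Converting, P(H|E) = 0.15241/1.1524 = 0.132.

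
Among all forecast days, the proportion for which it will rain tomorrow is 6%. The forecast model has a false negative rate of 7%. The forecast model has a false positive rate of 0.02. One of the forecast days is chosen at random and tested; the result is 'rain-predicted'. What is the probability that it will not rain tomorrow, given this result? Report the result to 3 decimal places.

Let H be the event that it will rain tomorrow. P(H) = 0.06, so P(¬H) = 0.94. With E the 'rain-predicted' result, P(E|H) = 0.93 and P(E|¬H) = 0.02.
P(E) = 0.93·0.06 + 0.02·0.94 = 0.055800 + 0.018800 = 0.074600.
By Bayes' theorem, P(H|E) = 0.055800 / 0.074600 = 0.748. Hence P(¬H|E) = 1 − 0.748 = 0.252.

P(¬H | E) ≈ 0.252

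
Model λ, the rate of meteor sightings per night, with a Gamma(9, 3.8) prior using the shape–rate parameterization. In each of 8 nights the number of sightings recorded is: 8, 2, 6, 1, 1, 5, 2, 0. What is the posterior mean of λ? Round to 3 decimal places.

Posterior mean ≈ 2.881

Total count ∑xᵢ = 25 over n = 8 nights.
Gamma is conjugate to the Poisson likelihood: posterior is Gamma(shape = 9+25 = 34, rate = 3.8+8 = 11.8).
Posterior mean = shape/rate = 34/11.8 = 2.881.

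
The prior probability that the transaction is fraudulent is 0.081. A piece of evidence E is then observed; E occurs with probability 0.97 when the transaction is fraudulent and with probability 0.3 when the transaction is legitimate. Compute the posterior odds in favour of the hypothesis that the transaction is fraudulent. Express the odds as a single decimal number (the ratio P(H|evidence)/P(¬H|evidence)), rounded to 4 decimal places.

Posterior odds ≈ 0.2850

Prior odds = 0.081/(1−0.081) = 0.088139. In log-odds, ln(0.088139) = -2.4288.
Add log likelihood ratio: ln(3.2333) = 1.1735.
Posterior log-odds = -1.2553, so posterior odds = exp(-1.2553) = 0.28498.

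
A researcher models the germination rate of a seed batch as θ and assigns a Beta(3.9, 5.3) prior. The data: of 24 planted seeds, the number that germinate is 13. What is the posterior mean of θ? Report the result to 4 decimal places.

The binomial likelihood is conjugate to the Beta prior: with 13 successes and 11 failures, the posterior is Beta(3.9+13, 5.3+11) = Beta(16.9, 16.3).
Posterior mean = α/(α+β) = 16.9/33.2 = 0.5090.

Posterior mean ≈ 0.5090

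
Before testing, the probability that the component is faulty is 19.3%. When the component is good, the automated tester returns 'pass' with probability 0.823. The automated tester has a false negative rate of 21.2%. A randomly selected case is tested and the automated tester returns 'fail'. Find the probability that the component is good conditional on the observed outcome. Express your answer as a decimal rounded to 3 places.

Write H for 'the component is faulty'. Prior odds H:¬H = 0.193/0.807 = 0.23916. For the 'fail' outcome, the likelihood ratio is 0.788/0.177 = 4.4520.
Posterior odds = 0.23916 × 4.4520 = 1.0647, so P(H|E) = 1.0647/(1+1.0647) = 0.516. Then P(¬H|E) = 1 − 0.516 = 0.484.

P(¬H | E) ≈ 0.484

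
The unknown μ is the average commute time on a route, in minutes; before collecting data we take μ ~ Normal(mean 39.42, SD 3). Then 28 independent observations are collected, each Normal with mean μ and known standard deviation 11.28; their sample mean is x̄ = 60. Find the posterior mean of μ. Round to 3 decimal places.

Posterior mean ≈ 53.095

With known σ, the Normal prior is conjugate. Weight on the data is w = (n/σ²)/(n/σ² + 1/τ₀²) = 0.220059/(0.220059+0.111111) = 0.66449.
Posterior mean = w·x̄ + (1−w)·μ₀ = 0.66449·60 + 0.33551·39.42 = 53.095.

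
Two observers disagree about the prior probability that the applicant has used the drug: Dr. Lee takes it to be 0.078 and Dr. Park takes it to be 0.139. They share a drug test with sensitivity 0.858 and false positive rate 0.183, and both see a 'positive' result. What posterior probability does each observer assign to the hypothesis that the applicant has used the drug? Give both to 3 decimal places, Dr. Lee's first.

Dr. Lee: 0.284; Dr. Park: 0.431

P('+'|H) = 0.858, P('+'|¬H) = 0.183.
Dr. Lee: numerator 0.858·0.078 = 0.066924; evidence = 0.066924+0.183·0.922 = 0.23565; posterior = 0.284.
Dr. Park: numerator 0.858·0.139 = 0.11926; evidence = 0.11926+0.183·0.861 = 0.27682; posterior = 0.431.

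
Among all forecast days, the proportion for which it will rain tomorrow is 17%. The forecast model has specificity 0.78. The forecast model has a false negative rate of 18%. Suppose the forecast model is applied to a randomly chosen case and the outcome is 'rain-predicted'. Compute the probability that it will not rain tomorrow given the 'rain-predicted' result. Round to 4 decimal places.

P(¬H | E) ≈ 0.5671

Let H be the event that it will rain tomorrow. P(H) = 0.17, so P(¬H) = 0.83. With E the 'rain-predicted' result, P(E|H) = 0.82 and P(E|¬H) = 0.22.
P(E) = 0.82·0.17 + 0.22·0.83 = 0.13940 + 0.18260 = 0.32200.
By Bayes' theorem, P(H|E) = 0.13940 / 0.32200 = 0.4329. Hence P(¬H|E) = 1 − 0.4329 = 0.5671.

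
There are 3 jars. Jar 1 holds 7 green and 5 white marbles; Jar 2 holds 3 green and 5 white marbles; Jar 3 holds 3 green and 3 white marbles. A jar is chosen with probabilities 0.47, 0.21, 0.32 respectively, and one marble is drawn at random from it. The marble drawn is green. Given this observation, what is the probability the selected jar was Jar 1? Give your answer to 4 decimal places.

Tabulate prior·likelihood by source: [1] prior 0.47, lik 0.5833, product 0.2742; [2] prior 0.21, lik 0.375, product 0.07875; [3] prior 0.32, lik 0.5, product 0.1600.
Normalizing constant = 0.51292; the posterior for Jar 1 is its product over the sum, 0.2742/0.51292 = 0.5345.

Posterior probability ≈ 0.5345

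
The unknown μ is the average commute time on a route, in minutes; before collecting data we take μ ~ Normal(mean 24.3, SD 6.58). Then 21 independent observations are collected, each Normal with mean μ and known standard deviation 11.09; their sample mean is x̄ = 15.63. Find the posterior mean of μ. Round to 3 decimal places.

Prior precision 1/τ₀² = 1/6.58² = 0.0230966; data precision n/σ² = 21/11.09² = 0.170748.
Posterior precision = 0.0230966 + 0.170748 = 0.193845.
Posterior mean = (0.0230966·24.3 + 0.170748·15.63) / 0.193845 = 16.663.

Posterior mean ≈ 16.663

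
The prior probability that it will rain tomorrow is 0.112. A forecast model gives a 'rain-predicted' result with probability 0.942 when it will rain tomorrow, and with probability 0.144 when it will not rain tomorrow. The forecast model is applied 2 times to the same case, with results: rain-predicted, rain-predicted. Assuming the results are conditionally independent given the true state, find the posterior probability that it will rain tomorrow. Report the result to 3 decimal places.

With H the event that it will rain tomorrow, the joint likelihood of the observed sequence is P(data|H) = 0.942·0.942 = 0.88736 and P(data|¬H) = 0.144·0.144 = 0.020736.
Bayes: P(H|data) = 0.112·0.88736 / (0.112·0.88736 + 0.888·0.020736) = 0.099385/0.11780 = 0.8437.

Posterior P(H) ≈ 0.844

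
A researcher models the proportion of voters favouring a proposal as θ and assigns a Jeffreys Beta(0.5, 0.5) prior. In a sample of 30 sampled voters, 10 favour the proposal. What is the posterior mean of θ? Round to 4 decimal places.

Posterior mean ≈ 0.3387

The binomial likelihood is conjugate to the Beta prior: with 10 successes and 20 failures, the posterior is Beta(0.5+10, 0.5+20) = Beta(10.5, 20.5).
E[θ | data] = 10.5/(10.5+20.5) = 0.3387.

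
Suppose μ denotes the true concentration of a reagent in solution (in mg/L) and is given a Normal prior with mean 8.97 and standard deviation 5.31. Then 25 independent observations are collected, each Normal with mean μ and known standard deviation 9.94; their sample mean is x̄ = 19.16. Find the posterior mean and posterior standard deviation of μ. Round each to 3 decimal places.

Posterior mean ≈ 17.907; posterior SD ≈ 1.862

Prior precision 1/τ₀² = 1/5.31² = 0.0354659; data precision n/σ² = 25/9.94² = 0.253027.
Posterior precision = 0.0354659 + 0.253027 = 0.288493, giving posterior SD = 1/√0.288493 = 1.862.
Posterior mean = (0.0354659·8.97 + 0.253027·19.16) / 0.288493 = 17.907.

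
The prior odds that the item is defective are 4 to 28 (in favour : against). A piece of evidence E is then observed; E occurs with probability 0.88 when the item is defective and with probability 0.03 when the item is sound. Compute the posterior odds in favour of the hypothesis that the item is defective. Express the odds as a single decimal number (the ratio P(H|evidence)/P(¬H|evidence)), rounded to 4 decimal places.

Posterior odds ≈ 4.1905

Prior odds = 4/28 = 0.14286.
Likelihood ratio for E = 0.88/0.03 = 29.333.
Posterior odds = prior odds × LR = 4.1905.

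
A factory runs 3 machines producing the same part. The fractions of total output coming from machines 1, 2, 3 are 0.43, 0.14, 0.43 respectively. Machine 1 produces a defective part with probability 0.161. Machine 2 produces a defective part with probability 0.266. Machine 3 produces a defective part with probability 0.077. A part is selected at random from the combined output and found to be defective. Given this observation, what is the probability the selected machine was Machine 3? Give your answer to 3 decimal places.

P(defective|M1) = 0.161; P(defective|M2) = 0.266; P(defective|M3) = 0.077.
Prior × likelihood for each source: 0.43·0.161=0.06923, 0.14·0.266=0.03724, 0.43·0.077=0.03311. Summing gives P(defective) = 0.13958.
P(Machine 3 | defective) = 0.03311 / 0.13958 = 0.237.

Posterior probability ≈ 0.237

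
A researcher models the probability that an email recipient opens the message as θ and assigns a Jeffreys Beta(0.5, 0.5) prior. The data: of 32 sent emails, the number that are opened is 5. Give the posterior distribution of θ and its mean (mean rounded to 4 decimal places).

Observing 5 successes and 27 failures updates Beta(0.5, 0.5) by adding the success and failure counts to the two shape parameters: α = 0.5+5 = 5.5, β = 0.5+27 = 27.5.
E[θ | data] = 5.5/(5.5+27.5) = 0.1667.

Posterior: Beta(5.5, 27.5); mean ≈ 0.1667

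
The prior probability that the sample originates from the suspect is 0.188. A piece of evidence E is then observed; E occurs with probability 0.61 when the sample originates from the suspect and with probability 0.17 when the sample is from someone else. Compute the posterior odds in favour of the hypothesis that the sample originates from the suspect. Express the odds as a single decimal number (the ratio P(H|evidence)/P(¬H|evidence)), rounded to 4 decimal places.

Posterior odds ≈ 0.8308

Prior odds = 0.188/(1−0.188) = 0.23153.
Likelihood ratio for E = 0.61/0.17 = 3.5882.
Posterior odds = prior odds × LR = 0.83077.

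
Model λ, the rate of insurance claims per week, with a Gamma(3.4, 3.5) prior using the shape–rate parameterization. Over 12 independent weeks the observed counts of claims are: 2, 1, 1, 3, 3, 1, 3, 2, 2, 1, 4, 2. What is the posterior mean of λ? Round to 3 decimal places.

Total count ∑xᵢ = 25 over n = 12 weeks.
Gamma is conjugate to the Poisson likelihood: posterior is Gamma(shape = 3.4+25 = 28.4, rate = 3.5+12 = 15.5).
E[λ | data] = 28.4/15.5 = 1.832.

Posterior mean ≈ 1.832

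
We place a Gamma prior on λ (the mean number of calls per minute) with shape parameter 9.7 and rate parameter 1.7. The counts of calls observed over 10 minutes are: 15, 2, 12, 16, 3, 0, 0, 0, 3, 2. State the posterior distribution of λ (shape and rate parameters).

Total count ∑xᵢ = 53 over n = 10 minutes.
Gamma is conjugate to the Poisson likelihood: posterior is Gamma(shape = 9.7+53 = 62.7, rate = 1.7+10 = 11.7).

Posterior: Gamma(shape=62.7, rate=11.7)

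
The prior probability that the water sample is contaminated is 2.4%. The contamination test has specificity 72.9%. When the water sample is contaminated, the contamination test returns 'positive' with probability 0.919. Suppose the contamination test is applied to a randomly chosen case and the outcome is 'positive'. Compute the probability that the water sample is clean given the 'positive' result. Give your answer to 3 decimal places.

P(¬H | E) ≈ 0.923

Write H for 'the water sample is contaminated'. Prior odds H:¬H = 0.024/0.976 = 0.024590. For the 'positive' outcome, the likelihood ratio is 0.919/0.271 = 3.3911.
Posterior odds = 0.024590 × 3.3911 = 0.083389, so P(H|E) = 0.083389/(1+0.083389) = 0.077. Then P(¬H|E) = 1 − 0.077 = 0.923.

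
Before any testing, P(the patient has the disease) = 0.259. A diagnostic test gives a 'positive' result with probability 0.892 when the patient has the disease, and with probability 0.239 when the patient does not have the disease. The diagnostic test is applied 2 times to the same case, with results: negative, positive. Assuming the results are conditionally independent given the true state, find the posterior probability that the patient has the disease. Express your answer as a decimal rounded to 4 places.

Posterior P(H) ≈ 0.1562

Let H be the event that the patient has the disease; start with P(H) = 0.259. P('positive'|H) = 0.892, P('positive'|¬H) = 0.239.
Update on result 1 ('negative'): P(H) ← 0.108·0.2590 / (0.108·0.2590 + 0.761·0.7410) = 0.027972/0.59187 = 0.0473.
Update on result 2 ('positive'): P(H) ← 0.892·0.0473 / (0.892·0.0473 + 0.239·0.9527) = 0.042156/0.26986 = 0.1562.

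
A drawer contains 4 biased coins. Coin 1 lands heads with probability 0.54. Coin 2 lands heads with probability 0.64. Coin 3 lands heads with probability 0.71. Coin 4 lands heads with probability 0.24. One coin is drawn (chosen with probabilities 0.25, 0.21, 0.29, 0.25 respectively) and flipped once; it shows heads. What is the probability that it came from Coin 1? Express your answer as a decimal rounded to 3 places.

Posterior probability ≈ 0.252

P(heads|C1) = 0.54; P(heads|C2) = 0.64; P(heads|C3) = 0.71; P(heads|C4) = 0.24.
Prior × likelihood for each source: 0.25·0.54=0.1350, 0.21·0.64=0.1344, 0.29·0.71=0.2059, 0.25·0.24=0.06000. Summing gives P(heads) = 0.53530.
P(Coin 1 | heads) = 0.1350 / 0.53530 = 0.252.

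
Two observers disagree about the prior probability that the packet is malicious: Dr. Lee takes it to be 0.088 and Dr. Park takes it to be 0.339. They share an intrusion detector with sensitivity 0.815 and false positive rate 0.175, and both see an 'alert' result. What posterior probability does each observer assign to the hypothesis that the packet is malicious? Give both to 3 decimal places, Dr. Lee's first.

The likelihood ratio for an 'alert' result is 0.815/0.175 = 4.6571.
Dr. Lee: prior odds 0.088/0.912 = 0.096491; posterior odds 0.44937; posterior probability 0.310.
Dr. Park: prior odds 0.339/0.661 = 0.51286; posterior odds 2.3885; posterior probability 0.705.

Dr. Lee: 0.310; Dr. Park: 0.705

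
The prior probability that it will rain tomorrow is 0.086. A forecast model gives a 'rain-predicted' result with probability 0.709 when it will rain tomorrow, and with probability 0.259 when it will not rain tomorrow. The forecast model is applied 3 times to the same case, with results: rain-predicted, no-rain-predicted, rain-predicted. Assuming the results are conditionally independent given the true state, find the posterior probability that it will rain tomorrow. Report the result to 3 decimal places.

Posterior P(H) ≈ 0.217

With H the event that it will rain tomorrow, the joint likelihood of the observed sequence is P(data|H) = 0.709·0.291·0.709 = 0.14628 and P(data|¬H) = 0.259·0.741·0.259 = 0.049707.
Bayes: P(H|data) = 0.086·0.14628 / (0.086·0.14628 + 0.914·0.049707) = 0.012580/0.058012 = 0.2169.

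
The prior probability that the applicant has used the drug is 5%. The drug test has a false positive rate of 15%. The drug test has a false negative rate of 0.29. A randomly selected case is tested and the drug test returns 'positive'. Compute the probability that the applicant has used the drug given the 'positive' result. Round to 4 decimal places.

P(H | E) ≈ 0.1994

Write H for 'the applicant has used the drug'. Prior odds H:¬H = 0.05/0.95 = 0.052632. For the 'positive' outcome, the likelihood ratio is 0.71/0.15 = 4.7333.
Posterior odds = 0.052632 × 4.7333 = 0.24912, so P(H|E) = 0.24912/(1+0.24912) = 0.1994.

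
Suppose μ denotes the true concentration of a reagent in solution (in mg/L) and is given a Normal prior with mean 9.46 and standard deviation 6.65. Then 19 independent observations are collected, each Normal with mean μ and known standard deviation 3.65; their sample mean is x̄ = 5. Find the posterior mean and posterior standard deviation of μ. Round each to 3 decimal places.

Posterior mean ≈ 5.070; posterior SD ≈ 0.831

With known σ, the Normal prior is conjugate. Weight on the data is w = (n/σ²)/(n/σ² + 1/τ₀²) = 1.42616/(1.42616+0.0226129) = 0.98439.
Posterior mean = w·x̄ + (1−w)·μ₀ = 0.98439·5 + 0.015608·9.46 = 5.070. Posterior variance = 1/(1.42616+0.0226129) = 0.690240, so SD = 0.831.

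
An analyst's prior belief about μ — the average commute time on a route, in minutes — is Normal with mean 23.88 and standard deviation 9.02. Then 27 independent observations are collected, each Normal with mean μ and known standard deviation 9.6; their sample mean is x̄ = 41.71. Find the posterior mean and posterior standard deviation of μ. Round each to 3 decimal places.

Posterior mean ≈ 40.992; posterior SD ≈ 1.810

Prior precision 1/τ₀² = 1/9.02² = 0.0122910; data precision n/σ² = 27/9.6² = 0.292969.
Posterior precision = 0.0122910 + 0.292969 = 0.305260, giving posterior SD = 1/√0.305260 = 1.810.
Posterior mean = (0.0122910·23.88 + 0.292969·41.71) / 0.305260 = 40.992.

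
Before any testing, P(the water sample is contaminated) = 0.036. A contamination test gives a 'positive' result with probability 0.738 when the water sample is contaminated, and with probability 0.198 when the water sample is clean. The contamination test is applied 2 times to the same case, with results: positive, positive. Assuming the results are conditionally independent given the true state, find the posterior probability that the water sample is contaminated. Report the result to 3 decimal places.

Posterior P(H) ≈ 0.342

Let H be the event that the water sample is contaminated; start with P(H) = 0.036. P('positive'|H) = 0.738, P('positive'|¬H) = 0.198.
Update on result 1 ('positive'): P(H) ← 0.738·0.0360 / (0.738·0.0360 + 0.198·0.9640) = 0.026568/0.21744 = 0.1222.
Update on result 2 ('positive'): P(H) ← 0.738·0.1222 / (0.738·0.1222 + 0.198·0.8778) = 0.090173/0.26398 = 0.3416.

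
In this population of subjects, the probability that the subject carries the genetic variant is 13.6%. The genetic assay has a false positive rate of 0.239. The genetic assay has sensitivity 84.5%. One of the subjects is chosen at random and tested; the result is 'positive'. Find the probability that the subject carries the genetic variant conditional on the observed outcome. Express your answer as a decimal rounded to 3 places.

Let H be the event that the subject carries the genetic variant. P(H) = 0.136, so P(¬H) = 0.864. With E the 'positive' result, P(E|H) = 0.845 and P(E|¬H) = 0.239.
P(E) = 0.845·0.136 + 0.239·0.864 = 0.11492 + 0.20650 = 0.32142.
By Bayes' theorem, P(H|E) = 0.11492 / 0.32142 = 0.358.

P(H | E) ≈ 0.358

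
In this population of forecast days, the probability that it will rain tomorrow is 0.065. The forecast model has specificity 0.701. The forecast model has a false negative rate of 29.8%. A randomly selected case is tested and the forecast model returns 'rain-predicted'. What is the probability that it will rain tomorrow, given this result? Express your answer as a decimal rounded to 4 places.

P(H | E) ≈ 0.1403

Write H for 'it will rain tomorrow'. Prior odds H:¬H = 0.065/0.935 = 0.069519. For the 'rain-predicted' outcome, the likelihood ratio is 0.702/0.299 = 2.3478.
Posterior odds = 0.069519 × 2.3478 = 0.16322, so P(H|E) = 0.16322/(1+0.16322) = 0.1403.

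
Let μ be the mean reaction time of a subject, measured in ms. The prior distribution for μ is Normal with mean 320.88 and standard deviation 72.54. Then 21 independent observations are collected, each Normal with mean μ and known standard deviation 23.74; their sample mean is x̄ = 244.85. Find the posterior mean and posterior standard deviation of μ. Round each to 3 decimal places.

Posterior mean ≈ 245.236; posterior SD ≈ 5.167

Prior precision 1/τ₀² = 1/72.54² = 0.00019004; data precision n/σ² = 21/23.74² = 0.0372613.
Posterior precision = 0.00019004 + 0.0372613 = 0.0374513, giving posterior SD = 1/√0.0374513 = 5.167.
Posterior mean = (0.00019004·320.88 + 0.0372613·244.85) / 0.0374513 = 245.236.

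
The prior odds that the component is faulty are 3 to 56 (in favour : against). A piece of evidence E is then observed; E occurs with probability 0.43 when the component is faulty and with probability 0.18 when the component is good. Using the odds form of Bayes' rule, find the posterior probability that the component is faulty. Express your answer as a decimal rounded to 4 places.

Posterior probability ≈ 0.1135

Prior odds = 3/56 = 0.053571. In log-odds, ln(0.053571) = -2.9267.
Add log likelihood ratio: ln(2.3889) = 0.87083.
Posterior log-odds = -2.0559, so posterior odds = exp(-2.0559) = 0.12798. Converting, P(H|E) = 0.12798/1.1280 = 0.1135.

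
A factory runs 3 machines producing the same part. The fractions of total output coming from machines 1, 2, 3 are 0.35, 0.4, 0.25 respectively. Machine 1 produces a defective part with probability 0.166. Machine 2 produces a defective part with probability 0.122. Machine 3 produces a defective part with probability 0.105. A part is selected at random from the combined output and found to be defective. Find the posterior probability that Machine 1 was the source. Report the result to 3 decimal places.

Posterior probability ≈ 0.436

Tabulate prior·likelihood by source: [1] prior 0.35, lik 0.166, product 0.05810; [2] prior 0.4, lik 0.122, product 0.04880; [3] prior 0.25, lik 0.105, product 0.02625.
Normalizing constant = 0.13315; the posterior for Machine 1 is its product over the sum, 0.05810/0.13315 = 0.436.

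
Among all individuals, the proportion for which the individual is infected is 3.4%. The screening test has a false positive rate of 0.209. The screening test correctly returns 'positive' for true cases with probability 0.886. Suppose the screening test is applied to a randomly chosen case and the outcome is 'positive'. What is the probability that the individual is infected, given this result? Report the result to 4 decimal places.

P(H | E) ≈ 0.1298

Let H be the event that the individual is infected. P(H) = 0.034, so P(¬H) = 0.966. With E the 'positive' result, P(E|H) = 0.886 and P(E|¬H) = 0.209.
P(E) = 0.886·0.034 + 0.209·0.966 = 0.030124 + 0.20189 = 0.23202.
By Bayes' theorem, P(H|E) = 0.030124 / 0.23202 = 0.1298.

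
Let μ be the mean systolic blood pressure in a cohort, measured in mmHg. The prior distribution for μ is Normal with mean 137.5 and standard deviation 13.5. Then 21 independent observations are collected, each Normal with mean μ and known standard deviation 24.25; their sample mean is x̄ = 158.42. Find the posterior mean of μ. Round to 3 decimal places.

Posterior mean ≈ 155.634

With known σ, the Normal prior is conjugate. Weight on the data is w = (n/σ²)/(n/σ² + 1/τ₀²) = 0.0357105/(0.0357105+0.00548697) = 0.86681.
Posterior mean = w·x̄ + (1−w)·μ₀ = 0.86681·158.42 + 0.13319·137.5 = 155.634.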